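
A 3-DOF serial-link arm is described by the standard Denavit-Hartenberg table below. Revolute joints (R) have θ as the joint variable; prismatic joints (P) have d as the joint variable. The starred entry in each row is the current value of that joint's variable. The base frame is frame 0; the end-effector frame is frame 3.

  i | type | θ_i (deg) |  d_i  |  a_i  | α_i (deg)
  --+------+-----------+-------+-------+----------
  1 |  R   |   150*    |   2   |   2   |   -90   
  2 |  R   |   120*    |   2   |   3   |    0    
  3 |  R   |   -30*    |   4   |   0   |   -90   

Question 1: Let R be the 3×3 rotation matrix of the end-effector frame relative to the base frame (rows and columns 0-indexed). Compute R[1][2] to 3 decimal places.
End-effector z-axis (col 2 of R) = (0.8660,-0.5000,-0.0000)
R[1][2] = -0.5000

-0.500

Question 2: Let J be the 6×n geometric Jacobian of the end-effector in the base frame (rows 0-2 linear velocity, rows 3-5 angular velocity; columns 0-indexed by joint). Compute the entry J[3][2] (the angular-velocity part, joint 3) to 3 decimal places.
-0.500

axis z_2 = (-0.5000,-0.8660,0.0000); lever o_n−o_2 = (-2.0000,-3.4641,0.0000)
cross product → J_v[:, 2] = (0.0000,-0.0000,0.0000)
J_ω[:, 2] = z_2
entry J[3][2] = -0.5000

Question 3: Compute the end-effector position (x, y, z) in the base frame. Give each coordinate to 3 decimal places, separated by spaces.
-3.433 -4.946 -0.598

after link 1: o_1 = (-1.7321, 1.0000, 2.0000)
after link 2: o_2 = (-1.4330, -1.4821, -0.5981)
after link 3: o_3 = (-3.4330, -4.9462, -0.5981)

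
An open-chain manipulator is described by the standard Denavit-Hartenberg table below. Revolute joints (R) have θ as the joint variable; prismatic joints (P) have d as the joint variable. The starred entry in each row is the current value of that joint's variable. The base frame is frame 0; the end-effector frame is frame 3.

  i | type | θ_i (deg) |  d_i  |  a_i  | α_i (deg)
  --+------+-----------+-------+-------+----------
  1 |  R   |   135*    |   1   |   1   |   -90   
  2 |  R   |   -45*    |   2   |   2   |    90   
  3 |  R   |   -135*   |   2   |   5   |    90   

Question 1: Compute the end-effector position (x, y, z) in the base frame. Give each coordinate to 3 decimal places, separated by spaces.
2.146 0.025 1.328

after link 1: o_1 = (-0.7071, 0.7071, 1.0000)
after link 2: o_2 = (-3.1213, 0.2929, 2.4142)
after link 3: o_3 = (2.1464, 0.0251, 1.3284)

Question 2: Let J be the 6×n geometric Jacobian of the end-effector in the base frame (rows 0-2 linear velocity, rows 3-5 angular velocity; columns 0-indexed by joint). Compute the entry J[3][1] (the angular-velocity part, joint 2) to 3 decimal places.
axis z_1 = (-0.7071,-0.7071,0.0000); lever o_n−o_1 = (2.8536,-0.6820,0.3284)
cross product → J_v[:, 1] = (-0.2322,0.2322,2.5000)
J_ω[:, 1] = z_1
entry J[3][1] = -0.7071

-0.707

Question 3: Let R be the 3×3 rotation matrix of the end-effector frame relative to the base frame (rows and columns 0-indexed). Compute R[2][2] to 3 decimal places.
End-effector z-axis (col 2 of R) = (-0.1464,-0.8536,-0.5000)
R[2][2] = -0.5000

-0.500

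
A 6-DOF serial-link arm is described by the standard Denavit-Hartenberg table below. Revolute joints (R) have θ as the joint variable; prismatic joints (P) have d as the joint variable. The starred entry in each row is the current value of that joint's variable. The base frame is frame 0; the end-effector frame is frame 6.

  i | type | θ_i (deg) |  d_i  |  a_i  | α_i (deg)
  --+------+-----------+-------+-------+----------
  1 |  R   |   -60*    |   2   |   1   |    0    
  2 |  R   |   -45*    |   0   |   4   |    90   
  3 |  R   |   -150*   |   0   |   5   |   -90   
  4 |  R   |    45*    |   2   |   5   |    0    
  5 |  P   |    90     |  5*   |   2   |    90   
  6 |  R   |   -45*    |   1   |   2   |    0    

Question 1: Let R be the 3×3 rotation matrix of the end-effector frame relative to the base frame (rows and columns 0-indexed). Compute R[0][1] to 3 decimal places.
End-effector y-axis (col 1 of R) = (0.2794,-0.8892,-0.3624)
R[0][1] = 0.2794

0.279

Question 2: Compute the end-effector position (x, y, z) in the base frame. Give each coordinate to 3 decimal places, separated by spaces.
after link 1: o_1 = (0.5000, -0.8660, 2.0000)
after link 2: o_2 = (-0.5353, -4.7297, 2.0000)
after link 3: o_3 = (0.5854, -0.5471, -0.5000)
after link 4: o_4 = (4.5342, 0.5294, -3.9998)
after link 5: o_5 = (4.9361, -3.4345, -7.6228)
after link 6: o_6 = (6.7024, -3.4383, -6.2516)

6.702 -3.438 -6.252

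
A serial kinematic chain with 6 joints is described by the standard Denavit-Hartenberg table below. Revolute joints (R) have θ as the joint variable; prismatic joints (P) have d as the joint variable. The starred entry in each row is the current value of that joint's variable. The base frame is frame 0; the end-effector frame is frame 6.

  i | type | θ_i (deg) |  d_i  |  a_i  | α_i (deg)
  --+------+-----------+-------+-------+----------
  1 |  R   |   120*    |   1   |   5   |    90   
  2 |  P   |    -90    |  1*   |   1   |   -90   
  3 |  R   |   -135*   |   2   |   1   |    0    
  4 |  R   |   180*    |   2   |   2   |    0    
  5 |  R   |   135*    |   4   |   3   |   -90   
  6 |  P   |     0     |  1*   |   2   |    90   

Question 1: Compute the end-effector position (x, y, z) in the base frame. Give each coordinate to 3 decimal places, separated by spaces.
after link 1: o_1 = (-2.5000, 4.3301, 1.0000)
after link 2: o_2 = (-1.6340, 4.8301, 0.0000)
after link 3: o_3 = (-2.0216, 6.9157, 0.7071)
after link 4: o_4 = (-4.2463, 7.9407, -0.7071)
after link 5: o_5 = (-6.2463, 11.4048, 2.2929)
after link 6: o_6 = (-5.3803, 11.9048, 4.2929)

-5.380 11.905 4.293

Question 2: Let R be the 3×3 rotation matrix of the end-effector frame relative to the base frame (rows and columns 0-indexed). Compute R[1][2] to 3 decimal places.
End-effector z-axis (col 2 of R) = (-0.5000,0.8660,0.0000)
R[1][2] = 0.8660

0.866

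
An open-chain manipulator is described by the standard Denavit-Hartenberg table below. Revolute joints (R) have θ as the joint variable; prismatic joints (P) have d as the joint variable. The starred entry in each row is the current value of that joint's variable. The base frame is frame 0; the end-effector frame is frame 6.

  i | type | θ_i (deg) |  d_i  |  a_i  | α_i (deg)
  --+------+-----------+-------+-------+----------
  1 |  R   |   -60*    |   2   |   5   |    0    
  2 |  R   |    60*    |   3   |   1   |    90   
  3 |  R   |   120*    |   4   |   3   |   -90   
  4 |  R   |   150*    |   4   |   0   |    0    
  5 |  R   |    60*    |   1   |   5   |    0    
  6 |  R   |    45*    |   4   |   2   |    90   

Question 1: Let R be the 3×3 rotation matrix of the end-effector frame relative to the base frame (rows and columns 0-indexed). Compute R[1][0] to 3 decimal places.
End-effector x-axis (col 0 of R) = (0.1294,-0.9659,-0.2241)
R[1][0] = -0.9659

-0.966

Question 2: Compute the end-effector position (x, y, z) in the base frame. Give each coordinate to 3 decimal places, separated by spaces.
-3.370 -12.762 -1.100

after link 1: o_1 = (2.5000, -4.3301, 2.0000)
after link 2: o_2 = (3.5000, -4.3301, 5.0000)
after link 3: o_3 = (2.0000, -8.3301, 7.5981)
after link 4: o_4 = (-1.4641, -8.3301, 5.5981)
after link 5: o_5 = (-0.1651, -10.8301, 1.3481)
after link 6: o_6 = (-3.3703, -12.7620, -1.1002)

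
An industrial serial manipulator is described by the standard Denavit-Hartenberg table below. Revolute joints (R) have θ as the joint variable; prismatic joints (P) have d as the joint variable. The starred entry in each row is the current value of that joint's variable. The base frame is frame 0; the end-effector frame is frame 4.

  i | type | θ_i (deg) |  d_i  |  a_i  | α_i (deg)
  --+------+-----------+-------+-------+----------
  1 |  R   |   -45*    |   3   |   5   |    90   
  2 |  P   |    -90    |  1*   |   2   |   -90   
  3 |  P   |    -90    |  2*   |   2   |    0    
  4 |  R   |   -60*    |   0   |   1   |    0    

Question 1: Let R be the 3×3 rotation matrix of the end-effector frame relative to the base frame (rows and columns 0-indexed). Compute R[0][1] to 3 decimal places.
-0.612

End-effector y-axis (col 1 of R) = (-0.6124,-0.6124,-0.5000)
R[0][1] = -0.6124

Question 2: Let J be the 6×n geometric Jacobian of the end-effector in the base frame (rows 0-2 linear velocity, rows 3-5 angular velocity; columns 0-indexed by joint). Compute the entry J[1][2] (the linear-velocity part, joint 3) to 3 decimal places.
prismatic axis z_2 = (0.7071,-0.7071,0.0000)
J_v[:, 2] = z_2; J_ω[:, 2] = (0,0,0)
entry J[1][2] = -0.7071

-0.707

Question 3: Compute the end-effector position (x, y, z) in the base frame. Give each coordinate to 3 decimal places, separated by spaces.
2.475 -7.425 1.866

after link 1: o_1 = (3.5355, -3.5355, 3.0000)
after link 2: o_2 = (2.8284, -4.2426, 1.0000)
after link 3: o_3 = (2.8284, -7.0711, 1.0000)
after link 4: o_4 = (2.4749, -7.4246, 1.8660)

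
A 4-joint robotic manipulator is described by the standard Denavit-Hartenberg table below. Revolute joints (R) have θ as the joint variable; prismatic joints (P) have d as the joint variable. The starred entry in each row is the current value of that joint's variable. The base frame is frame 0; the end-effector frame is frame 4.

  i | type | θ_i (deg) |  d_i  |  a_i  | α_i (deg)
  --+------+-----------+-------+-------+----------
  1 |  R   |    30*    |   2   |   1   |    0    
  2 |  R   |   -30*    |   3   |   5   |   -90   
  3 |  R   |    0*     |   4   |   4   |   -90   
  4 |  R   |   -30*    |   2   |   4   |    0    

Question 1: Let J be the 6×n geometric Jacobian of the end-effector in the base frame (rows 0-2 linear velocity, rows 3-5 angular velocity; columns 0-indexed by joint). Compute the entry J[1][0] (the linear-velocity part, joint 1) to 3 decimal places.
axis z_0 = ẑ; lever o_n−o_0 = (13.3301,6.5000,3.0000)
cross product → J_v[:, 0] = (-6.5000,13.3301,0.0000)
J_ω[:, 0] = z_0
entry J[1][0] = 13.3301

13.330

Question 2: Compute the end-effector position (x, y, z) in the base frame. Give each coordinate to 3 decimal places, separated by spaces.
after link 1: o_1 = (0.8660, 0.5000, 2.0000)
after link 2: o_2 = (5.8660, 0.5000, 5.0000)
after link 3: o_3 = (9.8660, 4.5000, 5.0000)
after link 4: o_4 = (13.3301, 6.5000, 3.0000)

13.330 6.500 3.000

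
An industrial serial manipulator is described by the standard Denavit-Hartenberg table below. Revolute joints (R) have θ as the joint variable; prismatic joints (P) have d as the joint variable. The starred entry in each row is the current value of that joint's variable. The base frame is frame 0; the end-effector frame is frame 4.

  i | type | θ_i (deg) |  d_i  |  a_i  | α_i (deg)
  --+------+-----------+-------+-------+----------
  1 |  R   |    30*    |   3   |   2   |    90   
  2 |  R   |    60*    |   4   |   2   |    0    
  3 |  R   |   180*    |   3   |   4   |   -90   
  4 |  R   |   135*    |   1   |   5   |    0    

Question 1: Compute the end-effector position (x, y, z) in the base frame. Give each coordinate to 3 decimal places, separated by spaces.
4.879 -1.183 3.830

after link 1: o_1 = (1.7321, 1.0000, 3.0000)
after link 2: o_2 = (4.5981, -1.9641, 4.7321)
after link 3: o_3 = (4.3660, -5.5622, 1.2679)
after link 4: o_4 = (4.8792, -1.1834, 3.8298)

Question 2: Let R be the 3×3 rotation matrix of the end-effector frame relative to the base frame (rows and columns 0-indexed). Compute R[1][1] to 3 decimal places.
-0.436

End-effector y-axis (col 1 of R) = (0.6597,-0.4356,0.6124)
R[1][1] = -0.4356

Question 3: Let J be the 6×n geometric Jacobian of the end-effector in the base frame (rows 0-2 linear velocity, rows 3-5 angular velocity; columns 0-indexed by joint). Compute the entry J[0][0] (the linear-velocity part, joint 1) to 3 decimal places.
axis z_0 = ẑ; lever o_n−o_0 = (4.8792,-1.1834,3.8298)
cross product → J_v[:, 0] = (1.1834,4.8792,-0.0000)
J_ω[:, 0] = z_0
entry J[0][0] = 1.1834

1.183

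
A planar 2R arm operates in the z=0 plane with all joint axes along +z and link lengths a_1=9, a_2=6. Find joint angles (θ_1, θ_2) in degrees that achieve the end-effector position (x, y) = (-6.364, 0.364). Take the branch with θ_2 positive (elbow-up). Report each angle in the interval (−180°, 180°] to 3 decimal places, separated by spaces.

135.000 135.000

cos θ_2 = (40.6330−9²−6²)/(2·9·6) = -0.7071; θ_2 = 134.9996° (elbow-up)
β = atan2(0.3640,-6.3640) = 176.7264°; ψ = atan2(4.2427,4.7574) = 41.7268°
θ_1 = β − ψ = 134.9996°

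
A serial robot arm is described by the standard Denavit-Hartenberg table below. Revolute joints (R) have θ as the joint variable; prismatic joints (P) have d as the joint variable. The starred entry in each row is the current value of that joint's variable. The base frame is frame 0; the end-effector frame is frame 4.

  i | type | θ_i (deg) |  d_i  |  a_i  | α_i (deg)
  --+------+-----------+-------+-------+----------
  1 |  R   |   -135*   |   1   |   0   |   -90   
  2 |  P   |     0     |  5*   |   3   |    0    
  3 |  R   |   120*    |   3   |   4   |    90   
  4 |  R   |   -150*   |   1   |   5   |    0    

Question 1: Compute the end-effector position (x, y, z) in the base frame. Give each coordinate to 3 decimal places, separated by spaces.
after link 1: o_1 = (0.0000, 0.0000, 1.0000)
after link 2: o_2 = (1.4142, -5.6569, 1.0000)
after link 3: o_3 = (4.9497, -6.3640, -2.4641)
after link 4: o_4 = (1.0387, -6.7395, 0.7859)

1.039 -6.739 0.786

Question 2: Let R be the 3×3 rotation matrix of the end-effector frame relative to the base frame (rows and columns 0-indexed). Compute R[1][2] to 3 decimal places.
End-effector z-axis (col 2 of R) = (-0.6124,-0.6124,-0.5000)
R[1][2] = -0.6124

-0.612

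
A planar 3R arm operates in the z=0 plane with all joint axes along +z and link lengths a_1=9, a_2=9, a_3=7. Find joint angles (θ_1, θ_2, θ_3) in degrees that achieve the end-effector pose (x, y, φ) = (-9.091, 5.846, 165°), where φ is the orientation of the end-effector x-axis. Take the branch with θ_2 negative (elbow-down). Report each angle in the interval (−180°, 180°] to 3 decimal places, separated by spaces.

wrist centre = target − a_3·(cos φ, sin φ) = (-2.3295, 4.0343)
cos θ_2 = (21.7020−9²−9²)/(2·9·9) = -0.8660; θ_2 = -150.0014° (elbow-down)
β = atan2(4.0343,-2.3295) = 120.0036°; ψ = atan2(-4.4998,1.2057) = -75.0007°
θ_1 = β − ψ = 195.0042°
θ_3 = φ − θ_1 − θ_2 = 119.9971° (wrapped to (-180°,180°])

-164.996 -150.001 119.997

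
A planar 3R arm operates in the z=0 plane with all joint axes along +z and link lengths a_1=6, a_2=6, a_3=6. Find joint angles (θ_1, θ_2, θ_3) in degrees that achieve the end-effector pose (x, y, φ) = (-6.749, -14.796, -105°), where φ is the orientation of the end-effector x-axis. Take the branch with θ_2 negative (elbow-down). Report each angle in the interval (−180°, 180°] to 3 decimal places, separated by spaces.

wrist centre = target − a_3·(cos φ, sin φ) = (-5.1961, -9.0004)
cos θ_2 = (108.0073−6²−6²)/(2·6·6) = 0.5001; θ_2 = -59.9933° (elbow-down)
β = atan2(-9.0004,-5.1961) = -119.9985°; ψ = atan2(-5.1958,9.0006) = -29.9966°
θ_1 = β − ψ = -90.0018°
θ_3 = φ − θ_1 − θ_2 = 44.9951° (wrapped to (-180°,180°])

-90.002 -59.993 44.995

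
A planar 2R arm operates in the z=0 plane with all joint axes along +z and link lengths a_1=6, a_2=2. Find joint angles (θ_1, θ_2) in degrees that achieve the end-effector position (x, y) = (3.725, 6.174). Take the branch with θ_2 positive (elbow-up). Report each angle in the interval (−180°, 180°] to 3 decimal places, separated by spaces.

cos θ_2 = (51.9939−6²−2²)/(2·6·2) = 0.4997; θ_2 = 60.0168° (elbow-up)
β = atan2(6.1740,3.7250) = 58.8959°; ψ = atan2(1.7323,6.9995) = 13.9011°
θ_1 = β − ψ = 44.9948°

44.995 60.017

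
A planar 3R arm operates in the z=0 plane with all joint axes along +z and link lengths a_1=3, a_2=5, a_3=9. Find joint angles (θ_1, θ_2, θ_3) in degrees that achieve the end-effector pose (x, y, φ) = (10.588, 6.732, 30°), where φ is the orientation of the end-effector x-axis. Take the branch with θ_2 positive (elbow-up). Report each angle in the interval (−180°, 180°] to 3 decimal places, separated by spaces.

-59.991 134.999 -45.009

wrist centre = target − a_3·(cos φ, sin φ) = (2.7938, 2.2320)
cos θ_2 = (12.7870−3²−5²)/(2·3·5) = -0.7071; θ_2 = 134.9995° (elbow-up)
β = atan2(2.2320,2.7938) = 38.6221°; ψ = atan2(3.5356,-0.5355) = 98.6127°
θ_1 = β − ψ = -59.9906°
θ_3 = φ − θ_1 − θ_2 = -45.0089° (wrapped to (-180°,180°])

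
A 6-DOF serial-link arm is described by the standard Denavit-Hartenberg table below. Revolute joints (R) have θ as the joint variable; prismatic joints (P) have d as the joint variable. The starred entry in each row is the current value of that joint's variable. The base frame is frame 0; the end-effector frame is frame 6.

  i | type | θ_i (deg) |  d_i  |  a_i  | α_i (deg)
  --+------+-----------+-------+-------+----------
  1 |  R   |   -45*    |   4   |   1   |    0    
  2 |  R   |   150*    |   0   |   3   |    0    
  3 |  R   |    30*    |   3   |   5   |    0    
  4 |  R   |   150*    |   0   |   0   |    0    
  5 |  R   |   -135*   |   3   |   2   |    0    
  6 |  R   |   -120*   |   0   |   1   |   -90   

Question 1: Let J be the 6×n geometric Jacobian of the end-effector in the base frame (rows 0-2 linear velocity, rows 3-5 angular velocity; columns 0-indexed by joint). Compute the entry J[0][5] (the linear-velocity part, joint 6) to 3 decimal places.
-0.500

axis z_5 = (0.0000,0.0000,1.0000); lever o_n−o_5 = (0.8660,0.5000,0.0000)
cross product → J_v[:, 5] = (-0.5000,0.8660,0.0000)
J_ω[:, 5] = z_5
entry J[0][5] = -0.5000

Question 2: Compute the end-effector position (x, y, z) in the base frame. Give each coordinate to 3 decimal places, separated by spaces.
-4.471 7.226 10.000

after link 1: o_1 = (0.7071, -0.7071, 4.0000)
after link 2: o_2 = (-0.0694, 2.1907, 4.0000)
after link 3: o_3 = (-3.6049, 5.7262, 7.0000)
after link 4: o_4 = (-3.6049, 5.7262, 7.0000)
after link 5: o_5 = (-5.3369, 6.7262, 10.0000)
after link 6: o_6 = (-4.4709, 7.2262, 10.0000)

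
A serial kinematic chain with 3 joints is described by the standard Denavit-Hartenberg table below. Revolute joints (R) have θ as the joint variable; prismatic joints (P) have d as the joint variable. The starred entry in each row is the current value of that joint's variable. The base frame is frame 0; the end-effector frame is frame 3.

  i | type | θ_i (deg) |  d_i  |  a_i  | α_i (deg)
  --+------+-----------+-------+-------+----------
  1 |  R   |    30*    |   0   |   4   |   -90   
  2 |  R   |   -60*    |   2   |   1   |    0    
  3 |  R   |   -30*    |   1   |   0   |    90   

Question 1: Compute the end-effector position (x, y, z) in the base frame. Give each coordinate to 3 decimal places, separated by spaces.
after link 1: o_1 = (3.4641, 2.0000, 0.0000)
after link 2: o_2 = (2.8971, 3.9821, 0.8660)
after link 3: o_3 = (2.3971, 4.8481, 0.8660)

2.397 4.848 0.866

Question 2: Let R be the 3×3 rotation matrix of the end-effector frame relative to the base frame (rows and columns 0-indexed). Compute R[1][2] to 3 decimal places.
-0.500

End-effector z-axis (col 2 of R) = (-0.8660,-0.5000,0.0000)
R[1][2] = -0.5000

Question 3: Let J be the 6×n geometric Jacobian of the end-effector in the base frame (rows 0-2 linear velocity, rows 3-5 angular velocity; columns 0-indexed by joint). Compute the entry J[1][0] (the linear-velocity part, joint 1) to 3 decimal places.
2.397

axis z_0 = ẑ; lever o_n−o_0 = (2.3971,4.8481,0.8660)
cross product → J_v[:, 0] = (-4.8481,2.3971,0.0000)
J_ω[:, 0] = z_0
entry J[1][0] = 2.3971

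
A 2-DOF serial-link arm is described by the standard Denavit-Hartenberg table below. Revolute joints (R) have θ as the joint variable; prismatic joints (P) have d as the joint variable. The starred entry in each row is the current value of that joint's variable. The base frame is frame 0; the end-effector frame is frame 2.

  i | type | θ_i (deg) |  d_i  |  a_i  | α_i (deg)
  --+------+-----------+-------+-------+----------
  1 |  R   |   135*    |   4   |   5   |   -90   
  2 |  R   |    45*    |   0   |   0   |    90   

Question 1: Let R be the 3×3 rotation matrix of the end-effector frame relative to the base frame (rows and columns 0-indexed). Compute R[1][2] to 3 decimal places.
0.500

End-effector z-axis (col 2 of R) = (-0.5000,0.5000,0.7071)
R[1][2] = 0.5000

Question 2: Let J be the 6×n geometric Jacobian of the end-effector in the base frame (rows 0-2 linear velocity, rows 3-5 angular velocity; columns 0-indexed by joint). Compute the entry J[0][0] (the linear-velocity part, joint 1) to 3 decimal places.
axis z_0 = ẑ; lever o_n−o_0 = (-3.5355,3.5355,4.0000)
cross product → J_v[:, 0] = (-3.5355,-3.5355,0.0000)
J_ω[:, 0] = z_0
entry J[0][0] = -3.5355

-3.536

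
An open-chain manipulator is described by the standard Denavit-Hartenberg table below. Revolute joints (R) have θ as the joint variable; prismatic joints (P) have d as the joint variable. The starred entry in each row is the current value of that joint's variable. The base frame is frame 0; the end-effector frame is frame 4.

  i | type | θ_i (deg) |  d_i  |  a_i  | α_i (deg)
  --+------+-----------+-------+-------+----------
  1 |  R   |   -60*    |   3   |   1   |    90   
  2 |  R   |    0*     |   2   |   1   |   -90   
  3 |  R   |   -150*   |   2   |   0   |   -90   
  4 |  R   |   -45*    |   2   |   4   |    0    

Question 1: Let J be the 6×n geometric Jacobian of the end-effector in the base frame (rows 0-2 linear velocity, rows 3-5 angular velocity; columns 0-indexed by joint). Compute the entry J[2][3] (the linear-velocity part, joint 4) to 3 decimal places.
-2.828

axis z_3 = (-0.5000,-0.8660,0.0000); lever o_n−o_3 = (-3.4495,-0.3178,2.8284)
cross product → J_v[:, 3] = (-2.4495,1.4142,-2.8284)
J_ω[:, 3] = z_3
entry J[2][3] = -2.8284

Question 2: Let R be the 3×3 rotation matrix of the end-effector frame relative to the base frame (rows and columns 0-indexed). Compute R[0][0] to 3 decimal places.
-0.612

End-effector x-axis (col 0 of R) = (-0.6124,0.3536,0.7071)
R[0][0] = -0.6124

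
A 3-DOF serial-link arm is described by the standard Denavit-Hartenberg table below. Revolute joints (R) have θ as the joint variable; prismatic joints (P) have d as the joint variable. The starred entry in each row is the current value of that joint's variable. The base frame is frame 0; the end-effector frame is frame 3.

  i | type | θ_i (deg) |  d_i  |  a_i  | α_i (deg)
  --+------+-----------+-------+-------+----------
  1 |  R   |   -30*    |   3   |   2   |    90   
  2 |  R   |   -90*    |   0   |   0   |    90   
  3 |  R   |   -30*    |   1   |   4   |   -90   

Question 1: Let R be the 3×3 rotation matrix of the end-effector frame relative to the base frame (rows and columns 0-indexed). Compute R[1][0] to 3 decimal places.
End-effector x-axis (col 0 of R) = (0.2500,0.4330,-0.8660)
R[1][0] = 0.4330

0.433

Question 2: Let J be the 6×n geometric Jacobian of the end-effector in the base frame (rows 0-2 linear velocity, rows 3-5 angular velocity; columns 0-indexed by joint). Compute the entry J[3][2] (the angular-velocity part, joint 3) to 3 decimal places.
axis z_2 = (-0.8660,0.5000,-0.0000); lever o_n−o_2 = (0.1340,2.2321,-3.4641)
cross product → J_v[:, 2] = (-1.7321,-3.0000,-2.0000)
J_ω[:, 2] = z_2
entry J[3][2] = -0.8660

-0.866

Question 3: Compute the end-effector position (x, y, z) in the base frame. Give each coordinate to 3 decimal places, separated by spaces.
1.866 1.232 -0.464

after link 1: o_1 = (1.7321, -1.0000, 3.0000)
after link 2: o_2 = (1.7321, -1.0000, 3.0000)
after link 3: o_3 = (1.8660, 1.2321, -0.4641)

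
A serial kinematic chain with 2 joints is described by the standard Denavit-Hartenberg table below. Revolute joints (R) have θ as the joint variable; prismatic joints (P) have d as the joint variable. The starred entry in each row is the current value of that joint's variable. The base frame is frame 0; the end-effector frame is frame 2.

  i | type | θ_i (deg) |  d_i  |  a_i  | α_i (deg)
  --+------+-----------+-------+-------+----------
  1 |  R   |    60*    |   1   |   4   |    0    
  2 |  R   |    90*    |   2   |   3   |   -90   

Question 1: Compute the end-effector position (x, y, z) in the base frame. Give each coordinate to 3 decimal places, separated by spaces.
after link 1: o_1 = (2.0000, 3.4641, 1.0000)
after link 2: o_2 = (-0.5981, 4.9641, 3.0000)

-0.598 4.964 3.000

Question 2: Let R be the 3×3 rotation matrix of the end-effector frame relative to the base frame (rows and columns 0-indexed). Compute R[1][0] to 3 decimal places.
End-effector x-axis (col 0 of R) = (-0.8660,0.5000,0.0000)
R[1][0] = 0.5000

0.500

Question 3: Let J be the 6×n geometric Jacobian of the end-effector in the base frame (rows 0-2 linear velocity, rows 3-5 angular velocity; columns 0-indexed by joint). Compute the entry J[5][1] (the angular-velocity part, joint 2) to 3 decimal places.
1.000

axis z_1 = (0.0000,0.0000,1.0000); lever o_n−o_1 = (-2.5981,1.5000,2.0000)
cross product → J_v[:, 1] = (-1.5000,-2.5981,0.0000)
J_ω[:, 1] = z_1
entry J[5][1] = 1.0000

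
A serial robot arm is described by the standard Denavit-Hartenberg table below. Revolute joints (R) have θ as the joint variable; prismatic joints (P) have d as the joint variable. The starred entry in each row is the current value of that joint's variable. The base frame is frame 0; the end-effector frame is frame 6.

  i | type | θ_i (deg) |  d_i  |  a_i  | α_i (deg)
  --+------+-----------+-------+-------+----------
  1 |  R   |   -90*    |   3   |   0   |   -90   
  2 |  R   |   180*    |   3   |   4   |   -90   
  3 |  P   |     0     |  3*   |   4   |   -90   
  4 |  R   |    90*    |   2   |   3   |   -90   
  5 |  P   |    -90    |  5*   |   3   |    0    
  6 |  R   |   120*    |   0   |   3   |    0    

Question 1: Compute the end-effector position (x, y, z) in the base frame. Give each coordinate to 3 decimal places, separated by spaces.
after link 1: o_1 = (0.0000, 0.0000, 3.0000)
after link 2: o_2 = (3.0000, 4.0000, 3.0000)
after link 3: o_3 = (3.0000, 8.0000, 6.0000)
after link 4: o_4 = (1.0000, 8.0000, 3.0000)
after link 5: o_5 = (-2.0000, 3.0000, 3.0000)
after link 6: o_6 = (-0.5000, 3.0000, 0.4019)

-0.500 3.000 0.402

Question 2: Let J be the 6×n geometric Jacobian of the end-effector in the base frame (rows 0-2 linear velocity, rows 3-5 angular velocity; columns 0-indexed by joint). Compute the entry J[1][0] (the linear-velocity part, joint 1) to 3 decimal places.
-0.500

axis z_0 = ẑ; lever o_n−o_0 = (-0.5000,3.0000,0.4019)
cross product → J_v[:, 0] = (-3.0000,-0.5000,0.0000)
J_ω[:, 0] = z_0
entry J[1][0] = -0.5000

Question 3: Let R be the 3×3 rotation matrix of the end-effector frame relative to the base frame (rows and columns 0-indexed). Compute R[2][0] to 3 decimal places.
End-effector x-axis (col 0 of R) = (0.5000,-0.0000,-0.8660)
R[2][0] = -0.8660

-0.866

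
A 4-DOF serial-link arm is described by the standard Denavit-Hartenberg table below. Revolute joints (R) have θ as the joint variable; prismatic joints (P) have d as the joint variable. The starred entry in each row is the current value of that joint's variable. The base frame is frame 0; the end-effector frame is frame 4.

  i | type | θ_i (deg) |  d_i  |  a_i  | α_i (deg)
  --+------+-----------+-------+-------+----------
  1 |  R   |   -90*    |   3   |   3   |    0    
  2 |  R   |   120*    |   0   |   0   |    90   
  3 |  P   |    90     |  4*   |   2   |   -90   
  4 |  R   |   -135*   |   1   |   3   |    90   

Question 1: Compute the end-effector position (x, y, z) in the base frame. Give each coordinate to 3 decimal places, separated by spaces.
2.195 -8.801 2.879

after link 1: o_1 = (0.0000, -3.0000, 3.0000)
after link 2: o_2 = (0.0000, -3.0000, 3.0000)
after link 3: o_3 = (2.0000, -6.4641, 5.0000)
after link 4: o_4 = (2.1946, -8.8012, 2.8787)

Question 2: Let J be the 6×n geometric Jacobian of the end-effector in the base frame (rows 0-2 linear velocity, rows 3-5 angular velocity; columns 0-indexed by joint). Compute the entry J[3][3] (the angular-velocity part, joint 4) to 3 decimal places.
-0.866

axis z_3 = (-0.8660,-0.5000,0.0000); lever o_n−o_3 = (0.1946,-2.3371,-2.1213)
cross product → J_v[:, 3] = (1.0607,-1.8371,2.1213)
J_ω[:, 3] = z_3
entry J[3][3] = -0.8660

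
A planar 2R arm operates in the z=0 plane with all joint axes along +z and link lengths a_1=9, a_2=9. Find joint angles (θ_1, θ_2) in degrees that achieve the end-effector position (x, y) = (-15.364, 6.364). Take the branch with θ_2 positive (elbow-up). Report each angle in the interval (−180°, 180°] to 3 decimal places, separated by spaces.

135.000 44.999

cos θ_2 = (276.5530−9²−9²)/(2·9·9) = 0.7071; θ_2 = 44.9992° (elbow-up)
β = atan2(6.3640,-15.3640) = 157.4999°; ψ = atan2(6.3639,15.3641) = 22.4996°
θ_1 = β − ψ = 135.0004°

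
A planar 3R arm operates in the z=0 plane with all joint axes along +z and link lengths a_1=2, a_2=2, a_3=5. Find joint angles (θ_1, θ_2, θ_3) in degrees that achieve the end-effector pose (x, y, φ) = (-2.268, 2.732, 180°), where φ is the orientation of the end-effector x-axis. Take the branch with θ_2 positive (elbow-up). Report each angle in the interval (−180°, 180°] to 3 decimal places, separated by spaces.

wrist centre = target − a_3·(cos φ, sin φ) = (2.7320, 2.7320)
cos θ_2 = (14.9276−2²−2²)/(2·2·2) = 0.8660; θ_2 = 30.0080° (elbow-up)
β = atan2(2.7320,2.7320) = 45.0000°; ψ = atan2(1.0002,3.7319) = 15.0040°
θ_1 = β − ψ = 29.9960°
θ_3 = φ − θ_1 − θ_2 = 119.9960° (wrapped to (-180°,180°])

29.996 30.008 119.996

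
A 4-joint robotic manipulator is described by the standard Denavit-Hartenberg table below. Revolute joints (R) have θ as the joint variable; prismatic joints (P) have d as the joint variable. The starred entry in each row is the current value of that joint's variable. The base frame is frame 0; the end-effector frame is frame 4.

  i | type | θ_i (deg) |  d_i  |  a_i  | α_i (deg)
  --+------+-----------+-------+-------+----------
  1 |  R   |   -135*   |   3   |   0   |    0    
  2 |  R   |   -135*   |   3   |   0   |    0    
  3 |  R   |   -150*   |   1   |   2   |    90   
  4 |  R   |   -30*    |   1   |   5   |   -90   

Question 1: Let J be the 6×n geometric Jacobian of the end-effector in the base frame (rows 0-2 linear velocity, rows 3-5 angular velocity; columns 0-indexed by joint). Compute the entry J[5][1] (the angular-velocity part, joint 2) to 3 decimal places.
1.000

axis z_1 = (0.0000,0.0000,1.0000); lever o_n−o_1 = (2.2990,-5.9821,1.5000)
cross product → J_v[:, 1] = (5.9821,2.2990,-0.0000)
J_ω[:, 1] = z_1
entry J[5][1] = 1.0000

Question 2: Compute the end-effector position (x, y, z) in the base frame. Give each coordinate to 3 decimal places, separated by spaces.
2.299 -5.982 4.500

after link 1: o_1 = (0.0000, 0.0000, 3.0000)
after link 2: o_2 = (0.0000, 0.0000, 6.0000)
after link 3: o_3 = (1.0000, -1.7321, 7.0000)
after link 4: o_4 = (2.2990, -5.9821, 4.5000)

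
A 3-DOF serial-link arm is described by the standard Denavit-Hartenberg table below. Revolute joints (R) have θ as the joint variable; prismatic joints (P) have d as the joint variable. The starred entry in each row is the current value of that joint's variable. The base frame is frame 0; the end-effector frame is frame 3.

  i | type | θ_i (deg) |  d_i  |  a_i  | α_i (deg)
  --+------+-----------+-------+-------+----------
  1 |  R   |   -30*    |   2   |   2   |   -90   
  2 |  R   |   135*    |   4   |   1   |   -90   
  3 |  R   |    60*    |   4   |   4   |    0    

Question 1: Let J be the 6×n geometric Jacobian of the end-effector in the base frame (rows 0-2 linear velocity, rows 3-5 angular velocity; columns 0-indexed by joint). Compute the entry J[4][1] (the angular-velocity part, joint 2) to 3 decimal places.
0.866

axis z_1 = (0.5000,0.8660,0.0000); lever o_n−o_1 = (-4.0187,2.9390,0.7071)
cross product → J_v[:, 1] = (0.6124,-0.3536,4.9497)
J_ω[:, 1] = z_1
entry J[4][1] = 0.8660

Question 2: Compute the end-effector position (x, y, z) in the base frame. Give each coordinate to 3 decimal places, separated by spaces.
after link 1: o_1 = (1.7321, -1.0000, 2.0000)
after link 2: o_2 = (3.1197, 2.8177, 1.2929)
after link 3: o_3 = (-2.2866, 1.9390, 2.7071)

-2.287 1.939 2.707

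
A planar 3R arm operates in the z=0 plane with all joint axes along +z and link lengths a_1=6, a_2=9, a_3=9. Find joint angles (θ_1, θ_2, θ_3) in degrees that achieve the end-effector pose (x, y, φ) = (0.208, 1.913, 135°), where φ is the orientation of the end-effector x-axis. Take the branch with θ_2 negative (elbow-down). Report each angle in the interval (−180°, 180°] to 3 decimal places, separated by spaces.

wrist centre = target − a_3·(cos φ, sin φ) = (6.5720, -4.4510)
cos θ_2 = (63.0017−6²−9²)/(2·6·9) = -0.5000; θ_2 = -119.9989° (elbow-down)
β = atan2(-4.4510,6.5720) = -34.1084°; ψ = atan2(-7.7943,1.5001) = -79.1057°
θ_1 = β − ψ = 44.9973°
θ_3 = φ − θ_1 − θ_2 = -149.9983° (wrapped to (-180°,180°])

44.997 -119.999 -149.998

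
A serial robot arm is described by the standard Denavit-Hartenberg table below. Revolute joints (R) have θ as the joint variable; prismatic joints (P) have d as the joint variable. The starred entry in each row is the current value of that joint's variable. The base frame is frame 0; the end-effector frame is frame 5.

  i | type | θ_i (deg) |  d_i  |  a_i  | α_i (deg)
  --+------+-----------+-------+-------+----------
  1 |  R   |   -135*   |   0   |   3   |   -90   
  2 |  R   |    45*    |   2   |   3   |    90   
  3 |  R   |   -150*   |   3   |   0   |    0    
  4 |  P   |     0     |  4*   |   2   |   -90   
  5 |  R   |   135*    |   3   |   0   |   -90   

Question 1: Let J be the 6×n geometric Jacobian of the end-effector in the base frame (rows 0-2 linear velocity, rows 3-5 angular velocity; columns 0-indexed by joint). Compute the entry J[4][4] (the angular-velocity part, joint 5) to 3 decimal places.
0.362

axis z_4 = (-0.8624,0.3624,-0.3536); lever o_n−o_4 = (-2.5871,1.0871,-1.0607)
cross product → J_v[:, 4] = (-0.0000,-0.0000,-0.0000)
J_ω[:, 4] = z_4
entry J[4][4] = 0.3624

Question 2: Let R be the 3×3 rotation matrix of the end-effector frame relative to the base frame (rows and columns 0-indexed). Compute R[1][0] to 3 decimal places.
End-effector x-axis (col 0 of R) = (0.2974,-0.2026,-0.9330)
R[1][0] = -0.2026

-0.203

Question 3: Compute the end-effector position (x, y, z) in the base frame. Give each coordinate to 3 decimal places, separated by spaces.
after link 1: o_1 = (-2.1213, -2.1213, 0.0000)
after link 2: o_2 = (-2.2071, -5.0355, -2.1213)
after link 3: o_3 = (-3.7071, -6.5355, 0.0000)
after link 4: o_4 = (-5.5482, -6.9624, 4.0532)
after link 5: o_5 = (-8.1353, -5.8753, 2.9925)

-8.135 -5.875 2.993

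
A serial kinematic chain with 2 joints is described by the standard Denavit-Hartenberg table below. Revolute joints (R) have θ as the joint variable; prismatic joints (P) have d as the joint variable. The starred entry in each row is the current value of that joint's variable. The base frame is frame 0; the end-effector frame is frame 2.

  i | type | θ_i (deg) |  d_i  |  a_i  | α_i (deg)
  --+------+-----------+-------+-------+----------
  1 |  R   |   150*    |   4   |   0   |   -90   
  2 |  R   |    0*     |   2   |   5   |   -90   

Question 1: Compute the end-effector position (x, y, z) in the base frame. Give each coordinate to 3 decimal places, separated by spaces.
-5.330 0.768 4.000

after link 1: o_1 = (0.0000, 0.0000, 4.0000)
after link 2: o_2 = (-5.3301, 0.7679, 4.0000)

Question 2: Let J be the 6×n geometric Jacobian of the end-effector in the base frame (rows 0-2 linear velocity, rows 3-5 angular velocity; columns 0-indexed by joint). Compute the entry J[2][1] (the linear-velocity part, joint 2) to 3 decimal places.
axis z_1 = (-0.5000,-0.8660,0.0000); lever o_n−o_1 = (-5.3301,0.7679,0.0000)
cross product → J_v[:, 1] = (-0.0000,-0.0000,-5.0000)
J_ω[:, 1] = z_1
entry J[2][1] = -5.0000

-5.000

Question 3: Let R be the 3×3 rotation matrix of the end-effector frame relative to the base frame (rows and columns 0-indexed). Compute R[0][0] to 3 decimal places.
-0.866

End-effector x-axis (col 0 of R) = (-0.8660,0.5000,0.0000)
R[0][0] = -0.8660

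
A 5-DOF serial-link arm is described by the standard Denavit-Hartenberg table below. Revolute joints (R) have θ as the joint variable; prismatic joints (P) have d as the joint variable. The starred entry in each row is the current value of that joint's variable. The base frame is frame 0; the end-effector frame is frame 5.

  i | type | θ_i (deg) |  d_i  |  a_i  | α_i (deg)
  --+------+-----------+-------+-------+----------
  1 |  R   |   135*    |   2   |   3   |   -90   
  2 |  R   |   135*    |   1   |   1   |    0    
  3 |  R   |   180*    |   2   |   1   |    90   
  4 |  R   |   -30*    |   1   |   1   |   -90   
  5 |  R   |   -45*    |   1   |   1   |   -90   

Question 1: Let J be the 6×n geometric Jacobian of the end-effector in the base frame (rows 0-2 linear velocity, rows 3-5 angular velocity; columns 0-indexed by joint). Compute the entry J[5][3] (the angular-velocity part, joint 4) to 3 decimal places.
axis z_3 = (0.5000,-0.5000,0.7071); lever o_n−o_3 = (-0.1445,0.1268,2.6060)
cross product → J_v[:, 3] = (-1.3927,-1.4052,-0.0088)
J_ω[:, 3] = z_3
entry J[5][3] = 0.7071

0.707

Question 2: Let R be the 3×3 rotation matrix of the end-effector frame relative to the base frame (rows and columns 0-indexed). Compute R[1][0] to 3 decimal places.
End-effector x-axis (col 0 of R) = (0.2974,0.2026,0.9330)
R[1][0] = 0.2026

0.203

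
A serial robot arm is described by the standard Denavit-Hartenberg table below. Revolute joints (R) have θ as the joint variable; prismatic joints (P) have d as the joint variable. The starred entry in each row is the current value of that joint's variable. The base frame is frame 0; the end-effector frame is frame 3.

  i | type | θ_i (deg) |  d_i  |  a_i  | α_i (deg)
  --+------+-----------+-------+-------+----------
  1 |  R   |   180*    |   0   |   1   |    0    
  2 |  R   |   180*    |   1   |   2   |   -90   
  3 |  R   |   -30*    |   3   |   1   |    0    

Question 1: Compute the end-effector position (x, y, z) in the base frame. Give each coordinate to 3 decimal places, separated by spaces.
after link 1: o_1 = (-1.0000, 0.0000, 0.0000)
after link 2: o_2 = (1.0000, -0.0000, 1.0000)
after link 3: o_3 = (1.8660, 3.0000, 1.5000)

1.866 3.000 1.500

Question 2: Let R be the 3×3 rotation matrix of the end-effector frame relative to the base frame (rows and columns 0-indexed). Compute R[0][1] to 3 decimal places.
End-effector y-axis (col 1 of R) = (0.5000,-0.0000,-0.8660)
R[0][1] = 0.5000

0.500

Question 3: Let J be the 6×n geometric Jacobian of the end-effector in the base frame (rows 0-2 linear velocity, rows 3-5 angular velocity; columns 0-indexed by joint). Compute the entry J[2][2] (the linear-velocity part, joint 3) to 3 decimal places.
-0.866

axis z_2 = (0.0000,1.0000,0.0000); lever o_n−o_2 = (0.8660,3.0000,0.5000)
cross product → J_v[:, 2] = (0.5000,-0.0000,-0.8660)
J_ω[:, 2] = z_2
entry J[2][2] = -0.8660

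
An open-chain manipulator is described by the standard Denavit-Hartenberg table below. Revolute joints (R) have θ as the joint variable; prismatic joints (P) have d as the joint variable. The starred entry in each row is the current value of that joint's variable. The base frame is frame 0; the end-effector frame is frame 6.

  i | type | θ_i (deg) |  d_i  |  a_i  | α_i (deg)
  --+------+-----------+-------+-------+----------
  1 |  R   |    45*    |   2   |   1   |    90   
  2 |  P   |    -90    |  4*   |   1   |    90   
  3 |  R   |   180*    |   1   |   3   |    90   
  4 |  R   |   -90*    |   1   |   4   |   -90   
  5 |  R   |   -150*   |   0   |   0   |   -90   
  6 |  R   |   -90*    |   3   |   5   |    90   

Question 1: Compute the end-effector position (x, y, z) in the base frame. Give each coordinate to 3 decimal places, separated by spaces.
9.262 -1.484 9.000

after link 1: o_1 = (0.7071, 0.7071, 2.0000)
after link 2: o_2 = (3.5355, -2.1213, 1.0000)
after link 3: o_3 = (2.8284, -2.8284, 4.0000)
after link 4: o_4 = (6.3640, -0.7071, 4.0000)
after link 5: o_5 = (6.3640, -0.7071, 4.0000)
after link 6: o_6 = (9.2617, -1.4836, 9.0000)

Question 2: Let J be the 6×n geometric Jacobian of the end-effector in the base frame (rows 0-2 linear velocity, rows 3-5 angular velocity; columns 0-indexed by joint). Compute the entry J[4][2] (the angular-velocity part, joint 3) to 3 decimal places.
axis z_2 = (-0.7071,-0.7071,-0.0000); lever o_n−o_2 = (5.7262,0.6378,8.0000)
cross product → J_v[:, 2] = (-5.6569,5.6569,3.5981)
J_ω[:, 2] = z_2
entry J[4][2] = -0.7071

-0.707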